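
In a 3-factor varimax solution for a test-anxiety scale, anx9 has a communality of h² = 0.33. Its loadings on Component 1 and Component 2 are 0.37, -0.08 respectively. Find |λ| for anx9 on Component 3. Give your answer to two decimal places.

Under orthogonal rotation h² = Σλ², so λ_Component 3² = h² − (0.1433) = 0.33 − 0.1433 = 0.1867.
|λ| = √0.1867 = 0.4321.

0.43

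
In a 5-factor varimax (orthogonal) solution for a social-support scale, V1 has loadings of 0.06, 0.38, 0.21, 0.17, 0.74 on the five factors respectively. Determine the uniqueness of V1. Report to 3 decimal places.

0.231

h² = 0.06² + 0.38² + 0.21² + 0.17² + 0.74² = 0.0036 + 0.1444 + 0.0441 + 0.0289 + 0.5476 = 0.7686
Uniqueness u² = 1 − h² = 1 − 0.7686 = 0.2314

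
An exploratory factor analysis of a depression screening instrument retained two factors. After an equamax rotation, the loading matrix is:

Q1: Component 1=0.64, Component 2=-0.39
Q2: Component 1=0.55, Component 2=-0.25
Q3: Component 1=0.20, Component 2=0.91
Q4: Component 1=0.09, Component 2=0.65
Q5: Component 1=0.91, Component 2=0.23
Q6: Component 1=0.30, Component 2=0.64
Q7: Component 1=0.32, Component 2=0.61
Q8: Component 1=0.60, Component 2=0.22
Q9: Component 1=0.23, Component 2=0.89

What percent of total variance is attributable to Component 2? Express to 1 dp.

34.9%

SS loadings for Component 2 = (-0.39)² + (-0.25)² + 0.91² + 0.65² + 0.23² + 0.64² + 0.61² + 0.22² + 0.89² = 3.1403
With 9 standardized items, total variance = 9. Proportion = 3.1403/9 = 0.3489 → 34.89%.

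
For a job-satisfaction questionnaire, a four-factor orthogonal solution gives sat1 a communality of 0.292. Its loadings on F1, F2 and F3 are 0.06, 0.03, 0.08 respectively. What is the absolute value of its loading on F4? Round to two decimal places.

Under orthogonal rotation h² = Σλ², so λ_F4² = h² − (0.0109) = 0.292 − 0.0109 = 0.2811.
|λ| = √0.2811 = 0.5302.

0.53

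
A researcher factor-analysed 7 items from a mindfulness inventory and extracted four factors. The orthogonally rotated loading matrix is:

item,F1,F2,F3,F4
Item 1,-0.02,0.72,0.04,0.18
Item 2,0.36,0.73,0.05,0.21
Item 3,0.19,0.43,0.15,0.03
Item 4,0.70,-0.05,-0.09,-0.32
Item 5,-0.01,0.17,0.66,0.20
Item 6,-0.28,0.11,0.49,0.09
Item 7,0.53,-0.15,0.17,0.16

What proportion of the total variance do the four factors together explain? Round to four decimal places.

Communalities: 0.5528, 0.7091, 0.2444, 0.6030, 0.5046, 0.3387, 0.3579; Σh² = 3.3105.
Total variance with 7 standardized items is 7, so the solution explains 3.3105/7 = 0.4729.

0.4729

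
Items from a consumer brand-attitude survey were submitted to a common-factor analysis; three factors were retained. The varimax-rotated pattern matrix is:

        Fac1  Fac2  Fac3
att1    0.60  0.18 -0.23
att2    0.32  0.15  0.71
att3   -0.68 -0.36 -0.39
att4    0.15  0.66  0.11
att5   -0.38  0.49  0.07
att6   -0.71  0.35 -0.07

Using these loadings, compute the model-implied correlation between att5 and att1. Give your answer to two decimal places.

-0.16

r̂ = Σ λ_i·λ_j across factors = (-0.38)(0.60) + (0.49)(0.18) + (0.07)(-0.23)
  = -0.2280 +0.0882 -0.0161 = -0.1559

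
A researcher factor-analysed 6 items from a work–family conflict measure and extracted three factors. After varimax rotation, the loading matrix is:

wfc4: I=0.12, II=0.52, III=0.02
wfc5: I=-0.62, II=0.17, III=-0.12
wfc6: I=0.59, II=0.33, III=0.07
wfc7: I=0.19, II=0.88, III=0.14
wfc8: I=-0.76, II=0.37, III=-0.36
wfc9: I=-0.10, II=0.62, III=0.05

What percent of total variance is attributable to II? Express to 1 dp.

SS loadings for II = 0.52² + 0.17² + 0.33² + 0.88² + 0.37² + 0.62² = 1.7039
With 6 standardized items, total variance = 6. Proportion = 1.7039/6 = 0.2840 → 28.40%.

28.4%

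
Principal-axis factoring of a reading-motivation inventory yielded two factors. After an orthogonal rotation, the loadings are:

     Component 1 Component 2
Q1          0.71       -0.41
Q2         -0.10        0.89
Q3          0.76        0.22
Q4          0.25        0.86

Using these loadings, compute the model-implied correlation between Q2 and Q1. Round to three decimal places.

r̂ = Σ λ_i·λ_j across factors = (-0.10)(0.71) + (0.89)(-0.41)
  = -0.0710 -0.3649 = -0.4359

-0.436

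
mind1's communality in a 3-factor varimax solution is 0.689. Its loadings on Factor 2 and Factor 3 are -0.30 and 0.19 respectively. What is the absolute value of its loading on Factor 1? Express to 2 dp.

0.75

Under orthogonal rotation h² = Σλ², so λ_Factor 1² = h² − (0.1261) = 0.689 − 0.1261 = 0.5629.
|λ| = √0.5629 = 0.7503.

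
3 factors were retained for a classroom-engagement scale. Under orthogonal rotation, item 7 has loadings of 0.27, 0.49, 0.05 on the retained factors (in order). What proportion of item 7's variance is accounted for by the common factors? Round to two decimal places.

h² = 0.27² + 0.49² + 0.05² = 0.0729 + 0.2401 + 0.0025 = 0.3155

0.32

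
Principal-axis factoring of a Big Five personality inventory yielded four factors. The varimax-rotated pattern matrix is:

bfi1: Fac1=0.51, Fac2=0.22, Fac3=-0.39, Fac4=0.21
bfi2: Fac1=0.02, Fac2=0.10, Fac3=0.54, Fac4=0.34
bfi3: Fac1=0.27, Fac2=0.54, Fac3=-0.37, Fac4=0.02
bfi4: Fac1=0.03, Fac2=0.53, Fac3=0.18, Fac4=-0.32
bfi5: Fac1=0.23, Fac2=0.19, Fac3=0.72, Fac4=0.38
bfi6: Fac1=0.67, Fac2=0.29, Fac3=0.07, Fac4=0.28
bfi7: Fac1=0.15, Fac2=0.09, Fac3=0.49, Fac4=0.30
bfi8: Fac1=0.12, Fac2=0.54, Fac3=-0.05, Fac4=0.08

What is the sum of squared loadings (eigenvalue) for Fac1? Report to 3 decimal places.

SS loadings for Fac1 = 0.51² + 0.02² + 0.27² + 0.03² + 0.23² + 0.67² + 0.15² + 0.12² = 0.2601 + 0.0004 + 0.0729 + 0.0009 + 0.0529 + 0.4489 + 0.0225 + 0.0144 = 0.8730

0.873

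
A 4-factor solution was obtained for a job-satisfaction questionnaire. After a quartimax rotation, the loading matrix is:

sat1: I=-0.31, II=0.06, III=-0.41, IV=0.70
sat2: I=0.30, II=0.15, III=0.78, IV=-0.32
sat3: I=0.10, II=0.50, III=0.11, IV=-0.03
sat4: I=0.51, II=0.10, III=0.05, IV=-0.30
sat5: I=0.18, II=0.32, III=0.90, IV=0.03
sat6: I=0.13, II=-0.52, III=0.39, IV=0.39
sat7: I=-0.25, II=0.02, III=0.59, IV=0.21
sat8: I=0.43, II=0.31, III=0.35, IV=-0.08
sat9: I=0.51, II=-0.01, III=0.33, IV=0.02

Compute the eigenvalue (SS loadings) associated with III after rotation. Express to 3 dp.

2.333

SS loadings for III = (-0.41)² + 0.78² + 0.11² + 0.05² + 0.90² + 0.39² + 0.59² + 0.35² + 0.33² = 0.1681 + 0.6084 + 0.0121 + 0.0025 + 0.8100 + 0.1521 + 0.3481 + 0.1225 + 0.1089 = 2.3327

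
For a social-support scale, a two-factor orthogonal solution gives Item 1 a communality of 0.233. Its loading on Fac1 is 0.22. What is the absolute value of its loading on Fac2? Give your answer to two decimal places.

0.43

Under orthogonal rotation h² = Σλ², so λ_Fac2² = h² − (0.0484) = 0.233 − 0.0484 = 0.1846.
|λ| = √0.1846 = 0.4297.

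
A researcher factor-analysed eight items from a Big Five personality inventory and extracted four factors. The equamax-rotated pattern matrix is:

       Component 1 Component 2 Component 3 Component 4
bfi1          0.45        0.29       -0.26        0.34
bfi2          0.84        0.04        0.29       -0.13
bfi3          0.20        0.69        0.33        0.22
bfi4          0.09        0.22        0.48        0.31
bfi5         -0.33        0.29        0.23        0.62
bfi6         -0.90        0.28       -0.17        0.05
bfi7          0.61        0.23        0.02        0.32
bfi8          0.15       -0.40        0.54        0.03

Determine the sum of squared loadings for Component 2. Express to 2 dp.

0.99

SS loadings for Component 2 = 0.29² + 0.04² + 0.69² + 0.22² + 0.29² + 0.28² + 0.23² + (-0.40)² = 0.0841 + 0.0016 + 0.4761 + 0.0484 + 0.0841 + 0.0784 + 0.0529 + 0.1600 = 0.9856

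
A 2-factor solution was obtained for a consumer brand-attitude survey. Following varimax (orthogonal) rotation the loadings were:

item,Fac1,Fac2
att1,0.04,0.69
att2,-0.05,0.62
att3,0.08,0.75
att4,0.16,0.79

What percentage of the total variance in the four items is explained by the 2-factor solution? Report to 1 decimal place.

SS loadings by factor: 0.0361, 2.0471; total = 2.0832.
Total variance with 4 standardized items is 4, so the solution explains 2.0832/4 = 0.5208 = 52.08%.

52.1%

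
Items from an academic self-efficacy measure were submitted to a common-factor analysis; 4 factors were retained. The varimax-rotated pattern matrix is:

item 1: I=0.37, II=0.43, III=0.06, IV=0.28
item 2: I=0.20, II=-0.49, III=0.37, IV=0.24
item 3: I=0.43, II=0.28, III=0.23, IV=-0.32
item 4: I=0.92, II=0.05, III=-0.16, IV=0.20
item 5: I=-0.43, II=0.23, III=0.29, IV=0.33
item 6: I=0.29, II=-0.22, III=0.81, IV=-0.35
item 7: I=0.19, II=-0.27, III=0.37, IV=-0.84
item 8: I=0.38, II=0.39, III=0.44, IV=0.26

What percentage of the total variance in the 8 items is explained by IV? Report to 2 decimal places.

SS loadings for IV = 0.28² + 0.24² + (-0.32)² + 0.20² + 0.33² + (-0.35)² + (-0.84)² + 0.26² = 1.2830
With 8 standardized items, total variance = 8. Proportion = 1.2830/8 = 0.1604 → 16.04%.

16.04%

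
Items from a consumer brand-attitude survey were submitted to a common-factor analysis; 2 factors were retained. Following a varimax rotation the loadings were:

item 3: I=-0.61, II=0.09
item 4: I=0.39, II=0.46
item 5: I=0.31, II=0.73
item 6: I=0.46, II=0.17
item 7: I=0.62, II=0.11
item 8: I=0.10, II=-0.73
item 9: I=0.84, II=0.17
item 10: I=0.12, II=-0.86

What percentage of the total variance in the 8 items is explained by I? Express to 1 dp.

SS loadings for I = (-0.61)² + 0.39² + 0.31² + 0.46² + 0.62² + 0.10² + 0.84² + 0.12² = 1.9463
With 8 standardized items, total variance = 8. Proportion = 1.9463/8 = 0.2433 → 24.33%.

24.3%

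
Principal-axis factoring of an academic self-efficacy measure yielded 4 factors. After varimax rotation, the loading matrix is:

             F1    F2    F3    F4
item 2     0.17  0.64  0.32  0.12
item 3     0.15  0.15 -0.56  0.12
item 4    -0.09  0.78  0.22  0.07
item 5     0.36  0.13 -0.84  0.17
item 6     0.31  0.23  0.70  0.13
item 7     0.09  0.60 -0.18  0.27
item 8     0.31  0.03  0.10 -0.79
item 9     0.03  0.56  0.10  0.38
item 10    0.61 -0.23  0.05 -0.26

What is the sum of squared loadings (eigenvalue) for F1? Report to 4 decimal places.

0.7624

SS loadings for F1 = 0.17² + 0.15² + (-0.09)² + 0.36² + 0.31² + 0.09² + 0.31² + 0.03² + 0.61² = 0.0289 + 0.0225 + 0.0081 + 0.1296 + 0.0961 + 0.0081 + 0.0961 + 0.0009 + 0.3721 = 0.7624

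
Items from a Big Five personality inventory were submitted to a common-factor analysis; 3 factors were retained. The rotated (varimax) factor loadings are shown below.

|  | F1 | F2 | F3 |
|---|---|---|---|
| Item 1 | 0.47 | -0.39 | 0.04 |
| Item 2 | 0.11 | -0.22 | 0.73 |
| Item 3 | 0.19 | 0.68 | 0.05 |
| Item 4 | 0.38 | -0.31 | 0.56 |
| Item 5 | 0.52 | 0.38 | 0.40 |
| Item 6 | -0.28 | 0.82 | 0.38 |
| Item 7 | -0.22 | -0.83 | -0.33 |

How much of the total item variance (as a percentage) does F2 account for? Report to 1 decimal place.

SS loadings for F2 = (-0.39)² + (-0.22)² + 0.68² + (-0.31)² + 0.38² + 0.82² + (-0.83)² = 2.2647
With 7 standardized items, total variance = 7. Proportion = 2.2647/7 = 0.3235 → 32.35%.

32.4%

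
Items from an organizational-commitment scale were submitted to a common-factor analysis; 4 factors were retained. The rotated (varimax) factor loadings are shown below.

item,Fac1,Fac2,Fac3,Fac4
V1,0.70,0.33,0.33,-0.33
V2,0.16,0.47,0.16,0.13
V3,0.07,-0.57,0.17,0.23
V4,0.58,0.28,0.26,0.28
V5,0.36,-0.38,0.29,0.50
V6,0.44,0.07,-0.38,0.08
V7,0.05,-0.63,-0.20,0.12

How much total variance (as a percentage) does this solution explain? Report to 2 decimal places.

SS loadings by factor: 1.1826, 1.2793, 0.4995, 0.5279; total = 3.4893.
Total variance with 7 standardized items is 7, so the solution explains 3.4893/7 = 0.4985 = 49.85%.

49.85%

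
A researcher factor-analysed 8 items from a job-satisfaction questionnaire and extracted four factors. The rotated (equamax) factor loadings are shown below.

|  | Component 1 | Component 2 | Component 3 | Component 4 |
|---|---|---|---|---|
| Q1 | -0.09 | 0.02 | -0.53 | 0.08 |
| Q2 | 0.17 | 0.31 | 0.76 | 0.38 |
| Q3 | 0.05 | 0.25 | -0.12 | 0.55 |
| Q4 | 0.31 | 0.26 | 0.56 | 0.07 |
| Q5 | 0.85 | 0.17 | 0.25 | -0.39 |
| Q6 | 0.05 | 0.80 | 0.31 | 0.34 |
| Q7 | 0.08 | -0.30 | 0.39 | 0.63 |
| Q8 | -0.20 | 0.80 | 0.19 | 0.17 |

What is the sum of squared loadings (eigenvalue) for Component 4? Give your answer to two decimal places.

SS loadings for Component 4 = 0.08² + 0.38² + 0.55² + 0.07² + (-0.39)² + 0.34² + 0.63² + 0.17² = 0.0064 + 0.1444 + 0.3025 + 0.0049 + 0.1521 + 0.1156 + 0.3969 + 0.0289 = 1.1517

1.15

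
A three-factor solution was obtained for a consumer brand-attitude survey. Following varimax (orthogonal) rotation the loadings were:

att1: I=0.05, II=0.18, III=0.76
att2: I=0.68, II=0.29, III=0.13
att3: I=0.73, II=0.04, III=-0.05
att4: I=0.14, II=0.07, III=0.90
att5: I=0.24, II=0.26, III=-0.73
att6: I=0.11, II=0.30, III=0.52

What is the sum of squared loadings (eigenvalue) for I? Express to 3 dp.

1.087

SS loadings for I = 0.05² + 0.68² + 0.73² + 0.14² + 0.24² + 0.11² = 0.0025 + 0.4624 + 0.5329 + 0.0196 + 0.0576 + 0.0121 = 1.0871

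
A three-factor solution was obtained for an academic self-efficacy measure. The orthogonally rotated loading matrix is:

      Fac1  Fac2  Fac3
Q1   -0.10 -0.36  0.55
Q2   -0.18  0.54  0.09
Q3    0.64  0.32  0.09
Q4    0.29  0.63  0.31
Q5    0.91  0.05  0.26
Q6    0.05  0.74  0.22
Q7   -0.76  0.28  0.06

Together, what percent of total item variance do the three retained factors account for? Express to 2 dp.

SS loadings by factor: 1.9443, 1.5490, 0.5344; total = 4.0277.
Total variance with 7 standardized items is 7, so the solution explains 4.0277/7 = 0.5754 = 57.54%.

57.54%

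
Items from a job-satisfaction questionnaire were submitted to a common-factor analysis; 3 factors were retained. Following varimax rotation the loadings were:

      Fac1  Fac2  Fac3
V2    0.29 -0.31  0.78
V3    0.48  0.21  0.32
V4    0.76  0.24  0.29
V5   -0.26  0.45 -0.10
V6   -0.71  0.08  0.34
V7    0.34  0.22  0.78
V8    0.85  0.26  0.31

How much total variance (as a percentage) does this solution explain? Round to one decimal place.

Communalities: 0.7886, 0.3769, 0.7193, 0.2801, 0.6261, 0.7724, 0.8862; Σh² = 4.4496.
Total variance with 7 standardized items is 7, so the solution explains 4.4496/7 = 0.6357 = 63.57%.

63.6%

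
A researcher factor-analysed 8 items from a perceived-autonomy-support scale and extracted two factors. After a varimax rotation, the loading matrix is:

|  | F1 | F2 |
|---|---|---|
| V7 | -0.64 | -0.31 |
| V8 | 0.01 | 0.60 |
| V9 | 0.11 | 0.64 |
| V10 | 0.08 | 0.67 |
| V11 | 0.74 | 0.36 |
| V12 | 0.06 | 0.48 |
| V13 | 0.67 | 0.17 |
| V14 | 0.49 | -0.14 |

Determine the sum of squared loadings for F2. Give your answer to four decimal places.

1.7231

SS loadings for F2 = (-0.31)² + 0.60² + 0.64² + 0.67² + 0.36² + 0.48² + 0.17² + (-0.14)² = 0.0961 + 0.3600 + 0.4096 + 0.4489 + 0.1296 + 0.2304 + 0.0289 + 0.0196 = 1.7231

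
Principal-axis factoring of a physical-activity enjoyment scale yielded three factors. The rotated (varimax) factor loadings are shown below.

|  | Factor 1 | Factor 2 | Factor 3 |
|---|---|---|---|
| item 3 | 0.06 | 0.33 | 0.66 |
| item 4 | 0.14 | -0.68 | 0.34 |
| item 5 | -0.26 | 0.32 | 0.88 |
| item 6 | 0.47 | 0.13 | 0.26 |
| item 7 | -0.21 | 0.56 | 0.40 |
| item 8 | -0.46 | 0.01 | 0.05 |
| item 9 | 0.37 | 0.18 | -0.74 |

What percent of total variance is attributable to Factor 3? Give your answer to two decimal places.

SS loadings for Factor 3 = 0.66² + 0.34² + 0.88² + 0.26² + 0.40² + 0.05² + (-0.74)² = 2.1033
With 7 standardized items, total variance = 7. Proportion = 2.1033/7 = 0.3005 → 30.05%.

30.05%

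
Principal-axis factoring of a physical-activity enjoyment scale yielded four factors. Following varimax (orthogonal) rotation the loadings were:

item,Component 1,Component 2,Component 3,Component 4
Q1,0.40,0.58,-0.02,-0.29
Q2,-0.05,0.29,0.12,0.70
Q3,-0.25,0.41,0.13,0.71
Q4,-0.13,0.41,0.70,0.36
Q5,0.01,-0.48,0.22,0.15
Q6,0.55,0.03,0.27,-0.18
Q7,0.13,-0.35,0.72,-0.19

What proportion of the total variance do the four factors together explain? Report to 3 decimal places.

SS loadings by factor: 0.5614, 1.1105, 1.1614, 1.2988; total = 4.1321.
Total variance with 7 standardized items is 7, so the solution explains 4.1321/7 = 0.5903.

0.590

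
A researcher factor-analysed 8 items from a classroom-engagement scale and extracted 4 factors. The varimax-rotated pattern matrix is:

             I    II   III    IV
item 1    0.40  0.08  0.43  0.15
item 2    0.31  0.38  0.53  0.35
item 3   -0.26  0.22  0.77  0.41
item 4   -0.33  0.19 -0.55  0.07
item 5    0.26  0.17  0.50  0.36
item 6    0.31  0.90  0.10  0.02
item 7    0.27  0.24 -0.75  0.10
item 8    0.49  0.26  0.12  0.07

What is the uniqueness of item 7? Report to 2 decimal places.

h² = 0.27² + 0.24² + (-0.75)² + 0.10² = 0.0729 + 0.0576 + 0.5625 + 0.0100 = 0.7030
Uniqueness u² = 1 − h² = 1 − 0.7030 = 0.2970

0.30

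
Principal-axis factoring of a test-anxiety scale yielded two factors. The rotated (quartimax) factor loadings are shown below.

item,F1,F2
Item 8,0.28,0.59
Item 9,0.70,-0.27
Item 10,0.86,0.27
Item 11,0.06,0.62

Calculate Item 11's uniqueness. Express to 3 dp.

h² = 0.06² + 0.62² = 0.0036 + 0.3844 = 0.3880
Uniqueness u² = 1 − h² = 1 − 0.3880 = 0.6120

0.612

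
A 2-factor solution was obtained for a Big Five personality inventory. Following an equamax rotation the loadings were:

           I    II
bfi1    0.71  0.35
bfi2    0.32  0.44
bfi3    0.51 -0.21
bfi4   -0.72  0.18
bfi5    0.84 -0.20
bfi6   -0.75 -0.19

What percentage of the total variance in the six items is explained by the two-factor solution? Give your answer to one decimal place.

52.0%

SS loadings by factor: 2.6531, 0.4687; total = 3.1218.
Total variance with 6 standardized items is 6, so the solution explains 3.1218/6 = 0.5203 = 52.03%.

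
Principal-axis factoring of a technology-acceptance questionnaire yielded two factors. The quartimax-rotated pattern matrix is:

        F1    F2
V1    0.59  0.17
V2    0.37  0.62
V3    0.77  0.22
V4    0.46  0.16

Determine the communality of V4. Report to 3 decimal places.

h² = 0.46² + 0.16² = 0.2116 + 0.0256 = 0.2372

0.237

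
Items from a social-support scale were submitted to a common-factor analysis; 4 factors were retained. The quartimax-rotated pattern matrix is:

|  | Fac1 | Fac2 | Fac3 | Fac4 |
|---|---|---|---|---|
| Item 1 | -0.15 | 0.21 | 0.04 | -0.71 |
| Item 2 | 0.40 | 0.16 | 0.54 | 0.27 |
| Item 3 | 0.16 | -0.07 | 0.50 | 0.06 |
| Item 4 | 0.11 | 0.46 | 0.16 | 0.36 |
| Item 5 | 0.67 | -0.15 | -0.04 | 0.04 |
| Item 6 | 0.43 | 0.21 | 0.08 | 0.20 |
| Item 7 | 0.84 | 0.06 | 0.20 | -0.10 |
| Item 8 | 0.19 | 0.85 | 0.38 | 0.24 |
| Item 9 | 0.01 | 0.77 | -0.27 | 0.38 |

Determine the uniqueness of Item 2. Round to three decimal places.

0.450

h² = 0.40² + 0.16² + 0.54² + 0.27² = 0.1600 + 0.0256 + 0.2916 + 0.0729 = 0.5501
Uniqueness u² = 1 − h² = 1 − 0.5501 = 0.4499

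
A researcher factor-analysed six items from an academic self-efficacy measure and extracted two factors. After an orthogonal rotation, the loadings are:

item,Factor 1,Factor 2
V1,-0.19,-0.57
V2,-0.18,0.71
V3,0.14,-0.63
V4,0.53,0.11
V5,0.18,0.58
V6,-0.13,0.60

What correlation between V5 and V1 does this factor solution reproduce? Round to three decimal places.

-0.365

r̂ = Σ λ_i·λ_j across factors = (0.18)(-0.19) + (0.58)(-0.57)
  = -0.0342 -0.3306 = -0.3648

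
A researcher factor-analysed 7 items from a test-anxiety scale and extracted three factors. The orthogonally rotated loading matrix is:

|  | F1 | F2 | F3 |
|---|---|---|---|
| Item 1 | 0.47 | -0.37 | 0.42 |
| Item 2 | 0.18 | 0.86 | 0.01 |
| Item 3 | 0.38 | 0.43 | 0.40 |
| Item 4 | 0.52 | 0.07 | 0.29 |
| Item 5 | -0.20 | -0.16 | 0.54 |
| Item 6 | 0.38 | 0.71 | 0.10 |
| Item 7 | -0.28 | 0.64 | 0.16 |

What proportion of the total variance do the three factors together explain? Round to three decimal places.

SS loadings by factor: 0.9309, 2.0056, 0.7478; total = 3.6843.
Total variance with 7 standardized items is 7, so the solution explains 3.6843/7 = 0.5263.

0.526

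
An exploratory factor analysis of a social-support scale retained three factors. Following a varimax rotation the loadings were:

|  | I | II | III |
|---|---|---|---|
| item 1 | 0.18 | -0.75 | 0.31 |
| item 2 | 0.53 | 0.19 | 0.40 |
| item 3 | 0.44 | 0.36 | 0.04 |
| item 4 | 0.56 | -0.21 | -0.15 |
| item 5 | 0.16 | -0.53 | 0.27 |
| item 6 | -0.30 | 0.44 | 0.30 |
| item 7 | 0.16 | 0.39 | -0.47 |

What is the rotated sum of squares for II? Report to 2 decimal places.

1.40

SS loadings for II = (-0.75)² + 0.19² + 0.36² + (-0.21)² + (-0.53)² + 0.44² + 0.39² = 0.5625 + 0.0361 + 0.1296 + 0.0441 + 0.2809 + 0.1936 + 0.1521 = 1.3989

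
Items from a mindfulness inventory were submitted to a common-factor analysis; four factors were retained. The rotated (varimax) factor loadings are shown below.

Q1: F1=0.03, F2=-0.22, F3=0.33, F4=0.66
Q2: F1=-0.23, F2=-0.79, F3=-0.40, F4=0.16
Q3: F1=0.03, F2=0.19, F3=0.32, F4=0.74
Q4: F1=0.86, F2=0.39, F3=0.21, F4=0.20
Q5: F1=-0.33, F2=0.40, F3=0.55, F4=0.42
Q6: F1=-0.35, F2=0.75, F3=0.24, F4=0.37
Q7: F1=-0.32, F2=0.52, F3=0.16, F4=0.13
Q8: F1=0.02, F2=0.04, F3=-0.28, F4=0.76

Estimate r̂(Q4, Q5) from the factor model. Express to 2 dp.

0.07

r̂ = Σ λ_i·λ_j across factors = (0.86)(-0.33) + (0.39)(0.40) + (0.21)(0.55) + (0.20)(0.42)
  = -0.2838 +0.1560 +0.1155 +0.0840 = 0.0717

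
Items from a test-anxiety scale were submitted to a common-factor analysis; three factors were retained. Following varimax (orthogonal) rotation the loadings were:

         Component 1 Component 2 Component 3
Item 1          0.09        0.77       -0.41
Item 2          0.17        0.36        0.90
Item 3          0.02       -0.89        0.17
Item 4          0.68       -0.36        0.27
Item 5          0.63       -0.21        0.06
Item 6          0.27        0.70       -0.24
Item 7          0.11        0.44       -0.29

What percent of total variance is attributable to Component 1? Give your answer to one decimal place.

SS loadings for Component 1 = 0.09² + 0.17² + 0.02² + 0.68² + 0.63² + 0.27² + 0.11² = 0.9817
With 7 standardized items, total variance = 7. Proportion = 0.9817/7 = 0.1402 → 14.02%.

14.0%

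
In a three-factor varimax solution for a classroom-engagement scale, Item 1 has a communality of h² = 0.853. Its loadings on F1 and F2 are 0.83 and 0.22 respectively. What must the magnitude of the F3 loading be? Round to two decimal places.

0.34

Under orthogonal rotation h² = Σλ², so λ_F3² = h² − (0.7373) = 0.853 − 0.7373 = 0.1157.
|λ| = √0.1157 = 0.3401.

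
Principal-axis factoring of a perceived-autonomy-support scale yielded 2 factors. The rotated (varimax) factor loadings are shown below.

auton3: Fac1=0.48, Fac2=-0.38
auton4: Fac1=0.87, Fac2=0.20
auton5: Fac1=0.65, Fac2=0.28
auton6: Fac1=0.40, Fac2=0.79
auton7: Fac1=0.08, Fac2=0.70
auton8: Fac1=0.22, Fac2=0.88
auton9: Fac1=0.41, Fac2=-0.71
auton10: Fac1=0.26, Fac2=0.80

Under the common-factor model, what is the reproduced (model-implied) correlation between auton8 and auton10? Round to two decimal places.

0.76

r̂ = Σ λ_i·λ_j across factors = (0.22)(0.26) + (0.88)(0.80)
  = +0.0572 +0.7040 = 0.7612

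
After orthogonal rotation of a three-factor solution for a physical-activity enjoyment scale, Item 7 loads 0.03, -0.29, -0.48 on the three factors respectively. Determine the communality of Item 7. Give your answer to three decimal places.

h² = 0.03² + (-0.29)² + (-0.48)² = 0.0009 + 0.0841 + 0.2304 = 0.3154

0.315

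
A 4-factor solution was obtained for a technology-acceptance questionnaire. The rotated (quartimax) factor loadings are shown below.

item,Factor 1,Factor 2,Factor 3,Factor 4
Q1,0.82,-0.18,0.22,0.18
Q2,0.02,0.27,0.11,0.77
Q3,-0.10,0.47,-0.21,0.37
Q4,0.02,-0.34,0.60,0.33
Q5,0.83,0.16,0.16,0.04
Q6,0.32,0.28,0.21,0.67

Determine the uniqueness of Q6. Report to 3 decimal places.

h² = 0.32² + 0.28² + 0.21² + 0.67² = 0.1024 + 0.0784 + 0.0441 + 0.4489 = 0.6738
Uniqueness u² = 1 − h² = 1 − 0.6738 = 0.3262

0.326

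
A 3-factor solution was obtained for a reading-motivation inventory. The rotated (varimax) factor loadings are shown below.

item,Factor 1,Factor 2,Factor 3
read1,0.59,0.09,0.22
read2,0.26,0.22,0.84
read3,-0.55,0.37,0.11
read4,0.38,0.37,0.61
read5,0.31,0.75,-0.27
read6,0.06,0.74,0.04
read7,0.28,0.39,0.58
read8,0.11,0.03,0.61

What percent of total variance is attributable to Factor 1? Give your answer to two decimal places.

13.16%

SS loadings for Factor 1 = 0.59² + 0.26² + (-0.55)² + 0.38² + 0.31² + 0.06² + 0.28² + 0.11² = 1.0528
With 8 standardized items, total variance = 8. Proportion = 1.0528/8 = 0.1316 → 13.16%.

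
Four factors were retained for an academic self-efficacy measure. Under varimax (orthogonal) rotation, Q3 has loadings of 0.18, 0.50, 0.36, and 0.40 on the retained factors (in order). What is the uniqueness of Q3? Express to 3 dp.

0.428

h² = 0.18² + 0.50² + 0.36² + 0.40² = 0.0324 + 0.2500 + 0.1296 + 0.1600 = 0.5720
Uniqueness u² = 1 − h² = 1 − 0.5720 = 0.4280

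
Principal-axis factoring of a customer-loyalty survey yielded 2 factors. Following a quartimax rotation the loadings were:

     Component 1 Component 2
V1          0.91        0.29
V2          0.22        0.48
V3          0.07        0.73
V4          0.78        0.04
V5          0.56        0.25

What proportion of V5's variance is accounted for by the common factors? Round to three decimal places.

h² = 0.56² + 0.25² = 0.3136 + 0.0625 = 0.3761

0.376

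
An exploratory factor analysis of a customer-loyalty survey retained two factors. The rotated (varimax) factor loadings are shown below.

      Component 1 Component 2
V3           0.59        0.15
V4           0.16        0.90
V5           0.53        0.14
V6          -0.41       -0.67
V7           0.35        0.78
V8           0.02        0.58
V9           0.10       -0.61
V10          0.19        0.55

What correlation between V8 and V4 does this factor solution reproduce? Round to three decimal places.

0.525

r̂ = Σ λ_i·λ_j across factors = (0.02)(0.16) + (0.58)(0.90)
  = +0.0032 +0.5220 = 0.5252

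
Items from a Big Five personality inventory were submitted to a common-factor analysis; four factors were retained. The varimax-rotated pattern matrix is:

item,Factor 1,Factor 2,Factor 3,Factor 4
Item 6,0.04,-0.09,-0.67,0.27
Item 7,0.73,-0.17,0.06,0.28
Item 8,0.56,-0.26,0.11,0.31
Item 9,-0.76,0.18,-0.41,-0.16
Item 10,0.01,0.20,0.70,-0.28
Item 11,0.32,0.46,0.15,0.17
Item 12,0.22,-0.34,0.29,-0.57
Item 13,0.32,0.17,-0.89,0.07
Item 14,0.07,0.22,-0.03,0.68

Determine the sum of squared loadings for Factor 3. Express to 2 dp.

2.02

SS loadings for Factor 3 = (-0.67)² + 0.06² + 0.11² + (-0.41)² + 0.70² + 0.15² + 0.29² + (-0.89)² + (-0.03)² = 0.4489 + 0.0036 + 0.0121 + 0.1681 + 0.4900 + 0.0225 + 0.0841 + 0.7921 + 0.0009 = 2.0223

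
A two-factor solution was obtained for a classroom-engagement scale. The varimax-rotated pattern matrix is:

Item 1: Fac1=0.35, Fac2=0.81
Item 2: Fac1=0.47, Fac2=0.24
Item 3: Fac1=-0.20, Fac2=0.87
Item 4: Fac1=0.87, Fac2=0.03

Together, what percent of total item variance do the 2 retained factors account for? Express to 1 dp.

SS loadings by factor: 1.1403, 1.4715; total = 2.6118.
Total variance with 4 standardized items is 4, so the solution explains 2.6118/4 = 0.6530 = 65.30%.

65.3%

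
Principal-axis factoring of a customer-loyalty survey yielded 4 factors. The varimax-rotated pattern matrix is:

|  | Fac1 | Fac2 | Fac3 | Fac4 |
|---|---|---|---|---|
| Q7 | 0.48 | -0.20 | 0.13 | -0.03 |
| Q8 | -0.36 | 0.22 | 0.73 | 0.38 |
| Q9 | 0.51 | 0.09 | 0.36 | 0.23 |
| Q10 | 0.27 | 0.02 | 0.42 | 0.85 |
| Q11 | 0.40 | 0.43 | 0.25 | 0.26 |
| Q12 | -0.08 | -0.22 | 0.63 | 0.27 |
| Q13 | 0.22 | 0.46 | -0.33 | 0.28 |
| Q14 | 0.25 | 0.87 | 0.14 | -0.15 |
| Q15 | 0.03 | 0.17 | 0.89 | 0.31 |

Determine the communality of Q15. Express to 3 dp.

0.918

h² = 0.03² + 0.17² + 0.89² + 0.31² = 0.0009 + 0.0289 + 0.7921 + 0.0961 = 0.9180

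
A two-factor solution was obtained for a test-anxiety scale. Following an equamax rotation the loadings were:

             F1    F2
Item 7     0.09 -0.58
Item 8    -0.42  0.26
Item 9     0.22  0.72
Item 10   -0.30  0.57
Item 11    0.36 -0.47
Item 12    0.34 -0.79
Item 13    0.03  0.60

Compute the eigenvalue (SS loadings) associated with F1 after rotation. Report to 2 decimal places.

SS loadings for F1 = 0.09² + (-0.42)² + 0.22² + (-0.30)² + 0.36² + 0.34² + 0.03² = 0.0081 + 0.1764 + 0.0484 + 0.0900 + 0.1296 + 0.1156 + 0.0009 = 0.5690

0.57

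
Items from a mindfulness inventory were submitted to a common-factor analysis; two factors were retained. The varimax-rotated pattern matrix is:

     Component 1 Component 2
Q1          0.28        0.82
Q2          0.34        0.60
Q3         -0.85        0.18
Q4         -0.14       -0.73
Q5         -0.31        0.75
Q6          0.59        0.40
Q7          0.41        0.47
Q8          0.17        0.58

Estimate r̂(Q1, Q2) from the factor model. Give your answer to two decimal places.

r̂ = Σ λ_i·λ_j across factors = (0.28)(0.34) + (0.82)(0.60)
  = +0.0952 +0.4920 = 0.5872

0.59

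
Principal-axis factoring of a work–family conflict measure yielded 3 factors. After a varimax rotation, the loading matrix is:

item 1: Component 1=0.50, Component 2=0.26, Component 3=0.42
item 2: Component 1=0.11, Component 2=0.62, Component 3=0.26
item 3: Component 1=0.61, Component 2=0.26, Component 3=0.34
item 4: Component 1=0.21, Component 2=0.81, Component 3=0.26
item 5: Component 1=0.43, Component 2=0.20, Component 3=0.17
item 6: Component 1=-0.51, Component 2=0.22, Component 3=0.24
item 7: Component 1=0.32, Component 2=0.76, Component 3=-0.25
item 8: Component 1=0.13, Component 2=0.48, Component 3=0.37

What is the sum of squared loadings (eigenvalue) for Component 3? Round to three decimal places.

0.713

SS loadings for Component 3 = 0.42² + 0.26² + 0.34² + 0.26² + 0.17² + 0.24² + (-0.25)² + 0.37² = 0.1764 + 0.0676 + 0.1156 + 0.0676 + 0.0289 + 0.0576 + 0.0625 + 0.1369 = 0.7131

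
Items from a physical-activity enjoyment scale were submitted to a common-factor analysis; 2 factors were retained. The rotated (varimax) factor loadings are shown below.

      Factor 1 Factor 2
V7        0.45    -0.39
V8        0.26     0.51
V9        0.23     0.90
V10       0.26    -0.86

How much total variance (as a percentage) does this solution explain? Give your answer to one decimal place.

58.8%

Communalities: 0.3546, 0.3277, 0.8629, 0.8072; Σh² = 2.3524.
Total variance with 4 standardized items is 4, so the solution explains 2.3524/4 = 0.5881 = 58.81%.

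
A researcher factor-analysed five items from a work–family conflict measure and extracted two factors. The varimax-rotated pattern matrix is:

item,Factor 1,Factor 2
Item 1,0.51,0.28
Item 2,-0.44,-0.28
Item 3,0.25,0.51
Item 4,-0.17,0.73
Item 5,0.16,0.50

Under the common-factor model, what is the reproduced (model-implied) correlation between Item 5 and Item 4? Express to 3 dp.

r̂ = Σ λ_i·λ_j across factors = (0.16)(-0.17) + (0.50)(0.73)
  = -0.0272 +0.3650 = 0.3378

0.338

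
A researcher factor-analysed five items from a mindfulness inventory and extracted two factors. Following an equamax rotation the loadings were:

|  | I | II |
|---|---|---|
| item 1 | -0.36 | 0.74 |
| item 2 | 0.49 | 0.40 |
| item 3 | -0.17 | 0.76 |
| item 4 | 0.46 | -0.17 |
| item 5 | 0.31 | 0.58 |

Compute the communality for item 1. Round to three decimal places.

h² = (-0.36)² + 0.74² = 0.1296 + 0.5476 = 0.6772

0.677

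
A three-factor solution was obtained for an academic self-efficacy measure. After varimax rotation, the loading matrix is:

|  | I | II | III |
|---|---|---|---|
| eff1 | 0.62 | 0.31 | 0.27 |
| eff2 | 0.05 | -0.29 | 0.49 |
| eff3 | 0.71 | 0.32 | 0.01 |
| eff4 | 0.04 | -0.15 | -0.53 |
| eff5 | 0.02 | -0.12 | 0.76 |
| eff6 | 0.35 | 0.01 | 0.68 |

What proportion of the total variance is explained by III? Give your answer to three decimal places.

SS loadings for III = 0.27² + 0.49² + 0.01² + (-0.53)² + 0.76² + 0.68² = 1.6340
Proportion of variance = 1.6340 / 6 = 0.2723.

0.272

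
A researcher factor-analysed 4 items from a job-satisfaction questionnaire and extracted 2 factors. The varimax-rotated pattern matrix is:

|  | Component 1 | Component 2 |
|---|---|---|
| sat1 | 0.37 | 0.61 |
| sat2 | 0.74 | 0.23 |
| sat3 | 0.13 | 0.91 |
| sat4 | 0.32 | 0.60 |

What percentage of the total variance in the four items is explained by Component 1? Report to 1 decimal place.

20.1%

SS loadings for Component 1 = 0.37² + 0.74² + 0.13² + 0.32² = 0.8038
With 4 standardized items, total variance = 4. Proportion = 0.8038/4 = 0.2009 → 20.09%.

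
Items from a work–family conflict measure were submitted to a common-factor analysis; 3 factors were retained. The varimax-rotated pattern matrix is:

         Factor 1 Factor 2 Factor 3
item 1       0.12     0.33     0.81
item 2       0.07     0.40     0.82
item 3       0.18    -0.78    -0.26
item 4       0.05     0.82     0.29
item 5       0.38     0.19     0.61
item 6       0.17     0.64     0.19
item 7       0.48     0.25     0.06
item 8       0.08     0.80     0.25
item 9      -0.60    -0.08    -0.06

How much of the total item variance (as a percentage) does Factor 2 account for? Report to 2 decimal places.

SS loadings for Factor 2 = 0.33² + 0.40² + (-0.78)² + 0.82² + 0.19² + 0.64² + 0.25² + 0.80² + (-0.08)² = 2.7043
With 9 standardized items, total variance = 9. Proportion = 2.7043/9 = 0.3005 → 30.05%.

30.05%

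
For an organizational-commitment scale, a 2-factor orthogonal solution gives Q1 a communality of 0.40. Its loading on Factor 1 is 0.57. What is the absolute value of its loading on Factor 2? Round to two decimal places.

0.27

Under orthogonal rotation h² = Σλ², so λ_Factor 2² = h² − (0.3249) = 0.40 − 0.3249 = 0.0751.
|λ| = √0.0751 = 0.2740.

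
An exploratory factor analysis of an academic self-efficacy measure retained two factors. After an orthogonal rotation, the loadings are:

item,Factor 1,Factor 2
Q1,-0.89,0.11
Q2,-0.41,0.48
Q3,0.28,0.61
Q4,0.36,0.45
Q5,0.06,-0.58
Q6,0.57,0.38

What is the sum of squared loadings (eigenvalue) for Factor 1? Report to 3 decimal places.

SS loadings for Factor 1 = (-0.89)² + (-0.41)² + 0.28² + 0.36² + 0.06² + 0.57² = 0.7921 + 0.1681 + 0.0784 + 0.1296 + 0.0036 + 0.3249 = 1.4967

1.497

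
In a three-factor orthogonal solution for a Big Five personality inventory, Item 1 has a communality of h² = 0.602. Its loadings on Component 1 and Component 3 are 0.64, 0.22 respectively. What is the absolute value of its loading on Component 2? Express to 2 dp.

Under orthogonal rotation h² = Σλ², so λ_Component 2² = h² − (0.4580) = 0.602 − 0.4580 = 0.1440.
|λ| = √0.1440 = 0.3795.

0.38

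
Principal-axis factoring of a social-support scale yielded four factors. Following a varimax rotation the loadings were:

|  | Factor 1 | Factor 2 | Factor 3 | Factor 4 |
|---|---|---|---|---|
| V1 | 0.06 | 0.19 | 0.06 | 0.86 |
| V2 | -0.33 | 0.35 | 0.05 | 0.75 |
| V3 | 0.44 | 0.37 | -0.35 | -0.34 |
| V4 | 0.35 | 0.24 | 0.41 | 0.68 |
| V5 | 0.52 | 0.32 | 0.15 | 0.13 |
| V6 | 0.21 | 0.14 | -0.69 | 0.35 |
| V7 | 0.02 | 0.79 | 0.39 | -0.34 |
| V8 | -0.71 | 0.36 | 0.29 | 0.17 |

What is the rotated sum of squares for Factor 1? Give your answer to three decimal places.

1.248

SS loadings for Factor 1 = 0.06² + (-0.33)² + 0.44² + 0.35² + 0.52² + 0.21² + 0.02² + (-0.71)² = 0.0036 + 0.1089 + 0.1936 + 0.1225 + 0.2704 + 0.0441 + 0.0004 + 0.5041 = 1.2476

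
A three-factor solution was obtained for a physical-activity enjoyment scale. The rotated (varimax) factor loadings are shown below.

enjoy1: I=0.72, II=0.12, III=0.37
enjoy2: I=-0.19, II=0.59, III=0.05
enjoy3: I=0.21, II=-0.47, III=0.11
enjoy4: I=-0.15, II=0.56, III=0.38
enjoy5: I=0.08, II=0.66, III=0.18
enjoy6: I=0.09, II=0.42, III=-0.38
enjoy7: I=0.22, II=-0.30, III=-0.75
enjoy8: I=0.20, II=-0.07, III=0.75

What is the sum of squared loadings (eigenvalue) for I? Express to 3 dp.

0.724

SS loadings for I = 0.72² + (-0.19)² + 0.21² + (-0.15)² + 0.08² + 0.09² + 0.22² + 0.20² = 0.5184 + 0.0361 + 0.0441 + 0.0225 + 0.0064 + 0.0081 + 0.0484 + 0.0400 = 0.7240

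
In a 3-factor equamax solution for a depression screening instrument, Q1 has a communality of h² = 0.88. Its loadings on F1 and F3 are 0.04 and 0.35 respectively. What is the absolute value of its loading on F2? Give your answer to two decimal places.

Under orthogonal rotation h² = Σλ², so λ_F2² = h² − (0.1241) = 0.88 − 0.1241 = 0.7559.
|λ| = √0.7559 = 0.8694.

0.87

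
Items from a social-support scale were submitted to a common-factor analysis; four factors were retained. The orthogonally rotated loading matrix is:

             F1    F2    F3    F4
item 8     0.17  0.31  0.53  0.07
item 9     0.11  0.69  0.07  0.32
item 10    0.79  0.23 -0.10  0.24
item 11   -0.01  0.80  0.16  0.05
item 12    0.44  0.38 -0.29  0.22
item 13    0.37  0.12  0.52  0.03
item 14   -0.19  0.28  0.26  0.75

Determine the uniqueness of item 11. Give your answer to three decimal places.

0.332

h² = (-0.01)² + 0.80² + 0.16² + 0.05² = 0.0001 + 0.6400 + 0.0256 + 0.0025 = 0.6682
Uniqueness u² = 1 − h² = 1 − 0.6682 = 0.3318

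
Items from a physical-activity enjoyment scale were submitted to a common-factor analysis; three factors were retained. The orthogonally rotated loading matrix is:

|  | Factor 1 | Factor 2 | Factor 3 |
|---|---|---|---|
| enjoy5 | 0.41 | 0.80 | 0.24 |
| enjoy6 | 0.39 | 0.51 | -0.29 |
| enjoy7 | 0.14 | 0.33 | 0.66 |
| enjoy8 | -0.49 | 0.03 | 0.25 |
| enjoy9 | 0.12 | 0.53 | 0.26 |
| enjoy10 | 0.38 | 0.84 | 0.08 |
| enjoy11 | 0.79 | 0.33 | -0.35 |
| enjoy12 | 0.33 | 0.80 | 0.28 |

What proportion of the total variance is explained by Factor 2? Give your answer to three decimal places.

0.343

SS loadings for Factor 2 = 0.80² + 0.51² + 0.33² + 0.03² + 0.53² + 0.84² + 0.33² + 0.80² = 2.7453
Proportion of variance = 2.7453 / 8 = 0.3432.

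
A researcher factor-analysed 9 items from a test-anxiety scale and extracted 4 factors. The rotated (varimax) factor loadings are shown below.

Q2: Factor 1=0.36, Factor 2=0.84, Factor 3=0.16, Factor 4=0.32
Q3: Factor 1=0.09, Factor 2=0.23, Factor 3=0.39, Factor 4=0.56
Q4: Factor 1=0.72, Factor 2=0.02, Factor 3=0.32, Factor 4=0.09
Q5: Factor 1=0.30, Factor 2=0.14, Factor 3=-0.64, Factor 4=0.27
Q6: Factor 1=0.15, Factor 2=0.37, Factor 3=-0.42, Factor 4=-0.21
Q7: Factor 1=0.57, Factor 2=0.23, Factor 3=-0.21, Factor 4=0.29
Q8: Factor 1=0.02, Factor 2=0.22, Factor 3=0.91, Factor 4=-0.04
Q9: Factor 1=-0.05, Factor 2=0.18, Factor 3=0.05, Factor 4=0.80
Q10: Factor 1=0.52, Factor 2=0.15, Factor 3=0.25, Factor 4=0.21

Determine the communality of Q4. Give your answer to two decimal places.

h² = 0.72² + 0.02² + 0.32² + 0.09² = 0.5184 + 0.0004 + 0.1024 + 0.0081 = 0.6293

0.63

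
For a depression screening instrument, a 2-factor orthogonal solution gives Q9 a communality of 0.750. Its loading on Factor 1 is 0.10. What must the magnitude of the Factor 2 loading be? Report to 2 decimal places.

Under orthogonal rotation h² = Σλ², so λ_Factor 2² = h² − (0.0100) = 0.750 − 0.0100 = 0.7400.
|λ| = √0.7400 = 0.8602.

0.86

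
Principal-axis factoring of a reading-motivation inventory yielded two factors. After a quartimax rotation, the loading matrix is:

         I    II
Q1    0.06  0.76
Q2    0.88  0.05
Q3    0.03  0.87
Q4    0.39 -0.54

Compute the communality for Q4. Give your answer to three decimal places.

h² = 0.39² + (-0.54)² = 0.1521 + 0.2916 = 0.4437

0.444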